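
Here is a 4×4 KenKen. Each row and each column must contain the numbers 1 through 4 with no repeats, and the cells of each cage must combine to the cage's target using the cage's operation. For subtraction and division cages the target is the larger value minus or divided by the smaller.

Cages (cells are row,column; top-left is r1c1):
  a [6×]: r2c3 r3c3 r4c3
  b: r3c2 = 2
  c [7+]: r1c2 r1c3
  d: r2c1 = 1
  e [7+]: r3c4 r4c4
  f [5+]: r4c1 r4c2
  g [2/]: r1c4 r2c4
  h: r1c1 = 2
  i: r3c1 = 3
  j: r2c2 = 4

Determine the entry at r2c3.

H is a freebie; hence r1c1 = 2.
D is a freebie, so r2c1 = 1.
Cage j is given, so r2c2 = 4.
4 is placed in row 2, which forces r2c4 = 2.
Cage i is given, leaving r3c1 = 3.
Cage b is given, so r3c2 = 2.
Row 3 now contains 2, so r3c3 = 1.
Row 3 already has 3, leaving r3c4 = 4.
Column 1 already has 3; hence r4c1 = 4.
4 is placed in column 4, so r4c4 = 3.
Column 2 already has 4, leaving r1c2 = 3.
Cage c needs two cells with sum 7, so r1c3 = 4.
4 is placed in column 4, which forces r1c4 = 1.
Row 2 already has 2; hence r2c3 = 3.
Row 4 now contains 3, so r4c2 = 1.
Row 4 now contains 3; hence r4c3 = 2.
The full grid is 2 3 4 1 / 1 4 3 2 / 3 2 1 4 / 4 1 2 3.

3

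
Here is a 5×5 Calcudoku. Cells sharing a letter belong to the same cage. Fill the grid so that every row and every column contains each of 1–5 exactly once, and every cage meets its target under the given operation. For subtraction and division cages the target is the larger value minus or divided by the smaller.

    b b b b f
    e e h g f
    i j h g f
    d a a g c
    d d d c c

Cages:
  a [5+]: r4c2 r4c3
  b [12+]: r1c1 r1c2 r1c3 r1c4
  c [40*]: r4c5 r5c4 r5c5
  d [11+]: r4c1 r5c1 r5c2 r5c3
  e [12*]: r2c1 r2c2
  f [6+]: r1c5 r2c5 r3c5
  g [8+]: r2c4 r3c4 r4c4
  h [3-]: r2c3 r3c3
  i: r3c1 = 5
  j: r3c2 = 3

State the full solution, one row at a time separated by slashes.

4 2 1 5 3 / 3 4 5 1 2 / 5 3 2 4 1 / 2 1 4 3 5 / 1 5 3 2 4

I is a freebie, so r3c1 = 5.
Cage j is a single given cell; hence r3c2 = 3.
Cage e's pair has product 12, so r2c1 = 3.
Column 2 now contains 3, so r2c2 = 4.
Cage f has sum 6, which forces r1c5 = 3.
The only place for 3 in row 5 is r5c3.
Cage a needs two cells with sum 5, so r4c2 = 1.
Column 3 already has 3, leaving r4c3 = 4.
Cage h's pair has difference 3, which forces r2c3 = 5.
Column 3 now contains 4, leaving r3c3 = 2.
Row 3 now contains 2, which forces r3c5 = 1.
1 is placed in row 4, which forces r4c1 = 2.
Row 4 already has 2, leaving r4c5 = 5.
Cage b needs sum 12; hence r1c1 = 4.
Column 3 already has 2, which forces r1c3 = 1.
Cage g needs sum 8; hence r2c4 = 1.
1 is placed in column 5, which forces r2c5 = 2.
Row 3 now contains 1, leaving r3c4 = 4.
Row 4 already has 5, which forces r4c4 = 3.
Column 1 already has 4, which forces r5c1 = 1.
Column 4 already has 4, leaving r5c4 = 2.
2 is placed in column 5, so r5c5 = 4.
Cage b needs sum 12, so r1c2 = 2.
Column 4 now contains 2, leaving r1c4 = 5.
Row 5 already has 2, leaving r5c2 = 5.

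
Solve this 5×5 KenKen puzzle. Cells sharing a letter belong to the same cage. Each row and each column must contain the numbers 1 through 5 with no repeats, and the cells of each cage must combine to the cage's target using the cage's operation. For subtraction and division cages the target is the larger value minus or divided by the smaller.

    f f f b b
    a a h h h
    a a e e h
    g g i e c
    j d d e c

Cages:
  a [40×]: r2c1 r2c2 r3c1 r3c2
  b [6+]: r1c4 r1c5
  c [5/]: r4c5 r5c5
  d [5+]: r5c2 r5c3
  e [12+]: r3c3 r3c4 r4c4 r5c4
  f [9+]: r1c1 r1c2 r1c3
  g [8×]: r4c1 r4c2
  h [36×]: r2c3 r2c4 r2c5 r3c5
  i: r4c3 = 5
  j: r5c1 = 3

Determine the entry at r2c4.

Cage h has product 36, which forces r3c5 = 3.
Cage i is a single given cell; hence r4c3 = 5.
Row 4 now contains 5, which forces r4c5 = 1.
Cage j is a single given cell, so r5c1 = 3.
Column 5 now contains 1; hence r5c5 = 5.
Column 5 now contains 1, which forces r2c5 = 4.
The two cells of cage b must have sum 6; hence r1c4 = 4.
Column 5 now contains 4; hence r1c5 = 2.
Cage e has sum 12; hence r3c4 = 5.
The only place for 3 in row 4 is r4c4.
Cage h needs product 36, leaving r2c3 = 3.
Column 4 now contains 3, so r2c4 = 1.
Cage e has sum 12, leaving r3c3 = 2.
The 4 cells of cage e must have sum 12, so r5c4 = 2.
Cage f has sum 9, so r1c1 = 5.
The 3 cells of cage f must have sum 9; hence r1c2 = 3.
Column 3 already has 3, leaving r1c3 = 1.
Column 1 already has 5, which forces r2c1 = 2.
Row 2 now contains 2, which forces r2c2 = 5.
2 is placed in column 1, which forces r4c1 = 4.
Row 4 now contains 4, leaving r4c2 = 2.
Column 3 now contains 1, leaving r5c3 = 4.
Column 1 already has 4, which forces r3c1 = 1.
Cage a has product 40, leaving r3c2 = 4.
Row 5 now contains 4, which forces r5c2 = 1.
The full grid is 5 3 1 4 2 / 2 5 3 1 4 / 1 4 2 5 3 / 4 2 5 3 1 / 3 1 4 2 5.

1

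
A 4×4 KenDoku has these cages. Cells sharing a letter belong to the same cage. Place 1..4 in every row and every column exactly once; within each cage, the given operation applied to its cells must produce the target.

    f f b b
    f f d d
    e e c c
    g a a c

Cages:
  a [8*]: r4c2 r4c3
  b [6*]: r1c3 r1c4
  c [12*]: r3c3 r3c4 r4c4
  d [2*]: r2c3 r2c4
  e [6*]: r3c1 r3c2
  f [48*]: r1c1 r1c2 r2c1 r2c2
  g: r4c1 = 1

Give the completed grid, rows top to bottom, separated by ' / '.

4 1 3 2 / 3 4 2 1 / 2 3 1 4 / 1 2 4 3

Cage g is a single given cell, which forces r4c1 = 1.
In row 1, 1 can only go at r1c2, so r1c2 = 1.
The 4 cells of cage f must have product 48, which forces r1c1 = 4.
Cage f needs product 48, which forces r2c1 = 3.
Cage f has product 48, which forces r2c2 = 4.
Column 1 now contains 3; hence r3c1 = 2.
2 is placed in row 3, so r3c2 = 3.
Column 2 now contains 4, which forces r4c2 = 2.
Row 4 already has 2, which forces r4c3 = 4.
Row 4 already has 4, so r4c4 = 3.
Cage b's pair has product 6, which forces r1c3 = 3.
Column 4 now contains 3; hence r1c4 = 2.
2 is placed in column 4, so r2c4 = 1.
Column 3 now contains 4, leaving r3c3 = 1.
The 3 cells of cage c must have product 12, which forces r3c4 = 4.
Row 2 already has 1, which forces r2c3 = 2.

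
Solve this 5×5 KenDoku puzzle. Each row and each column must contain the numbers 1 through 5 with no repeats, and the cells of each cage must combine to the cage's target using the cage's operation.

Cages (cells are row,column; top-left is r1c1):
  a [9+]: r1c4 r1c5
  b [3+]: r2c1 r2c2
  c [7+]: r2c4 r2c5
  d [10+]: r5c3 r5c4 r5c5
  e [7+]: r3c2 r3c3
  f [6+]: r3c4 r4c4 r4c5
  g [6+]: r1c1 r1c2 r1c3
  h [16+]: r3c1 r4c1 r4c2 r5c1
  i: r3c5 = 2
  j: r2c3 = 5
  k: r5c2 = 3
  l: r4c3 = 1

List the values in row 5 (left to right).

J is a freebie, leaving r2c3 = 5.
I is a freebie; hence r3c5 = 2.
Cage l is a single given cell, leaving r4c3 = 1.
Row 4 already has 1, which forces r4c5 = 3.
K is a freebie, which forces r5c2 = 3.
Cage c's pair has sum 7; hence r2c4 = 3.
Column 5 already has 3, leaving r2c5 = 4.
Cage e needs two cells with sum 7, leaving r3c2 = 4.
Cage e needs two cells with sum 7, so r3c3 = 3.
Cage f has sum 6, which forces r3c4 = 1.
Column 2 now contains 4, which forces r4c2 = 5.
Cage f needs sum 6, which forces r4c4 = 2.
The 3 cells of cage d must have sum 10; hence r5c3 = 4.
Column 4 now contains 1, which forces r5c4 = 5.
5 is placed in row 5, leaving r5c5 = 1.
The 3 cells of cage g must have sum 6, which forces r1c1 = 3.
Cage g needs sum 6; hence r1c2 = 1.
Column 3 already has 3; hence r1c3 = 2.
Column 4 now contains 5, leaving r1c4 = 4.
Column 5 now contains 4; hence r1c5 = 5.
Column 2 now contains 1; hence r2c2 = 2.
Row 3 already has 3, which forces r3c1 = 5.
2 is placed in row 4, which forces r4c1 = 4.
5 is placed in row 5, leaving r5c1 = 2.
Row 2 now contains 2; hence r2c1 = 1.
Filled in: 3 1 2 4 5 / 1 2 5 3 4 / 5 4 3 1 2 / 4 5 1 2 3 / 2 3 4 5 1.

2 3 4 5 1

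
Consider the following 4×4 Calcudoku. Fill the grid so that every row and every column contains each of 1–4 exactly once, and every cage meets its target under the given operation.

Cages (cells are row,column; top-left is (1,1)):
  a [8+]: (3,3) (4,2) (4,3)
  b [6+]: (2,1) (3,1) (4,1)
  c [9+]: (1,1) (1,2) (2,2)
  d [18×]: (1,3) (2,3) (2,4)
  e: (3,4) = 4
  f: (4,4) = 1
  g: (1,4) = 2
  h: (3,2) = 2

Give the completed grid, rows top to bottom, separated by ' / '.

Cage d has product 18, leaving (1,3) = 3.
Cage g is a single given cell; hence (1,4) = 2.
The 3 cells of cage d must have product 18, leaving (2,3) = 2.
Cage d needs product 18, leaving (2,4) = 3.
H is a freebie, so (3,2) = 2.
E is a freebie, which forces (3,4) = 4.
F is a freebie, which forces (4,4) = 1.
Row 1 already has 2, leaving (1,1) = 4.
The 3 cells of cage c must have sum 9; hence (1,2) = 1.
Row 2 now contains 3, so (2,1) = 1.
Row 2 now contains 3, which forces (2,2) = 4.
The 3 cells of cage b must have sum 6, leaving (3,1) = 3.
4 is placed in row 3, so (3,3) = 1.
Cage b has sum 6, so (4,1) = 2.
Cage a needs sum 8, so (4,2) = 3.
1 is placed in row 4, leaving (4,3) = 4.

4 1 3 2 / 1 4 2 3 / 3 2 1 4 / 2 3 4 1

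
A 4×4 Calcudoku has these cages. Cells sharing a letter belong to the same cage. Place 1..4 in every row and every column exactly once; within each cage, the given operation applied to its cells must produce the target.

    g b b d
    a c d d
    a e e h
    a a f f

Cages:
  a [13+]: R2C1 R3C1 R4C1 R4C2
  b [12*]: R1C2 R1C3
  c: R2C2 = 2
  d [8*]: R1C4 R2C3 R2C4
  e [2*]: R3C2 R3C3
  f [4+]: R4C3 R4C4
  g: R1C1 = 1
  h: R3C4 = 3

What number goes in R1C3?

Cage g is given; hence R1C1 = 1.
C is a freebie; hence R2C2 = 2.
Column 2 now contains 2; hence R3C2 = 1.
1 is placed in row 3, leaving R3C3 = 2.
Cage h is a single given cell, which forces R3C4 = 3.
Cage a has sum 13, leaving R4C2 = 4.
Column 4 now contains 3; hence R4C4 = 1.
Column 2 already has 4, so R1C2 = 3.
The two cells of cage b must have product 12, so R1C3 = 4.
Cage d has product 8, so R1C4 = 2.
Cage a needs sum 13, which forces R2C1 = 3.
Cage d needs product 8; hence R2C3 = 1.
Column 4 already has 1, so R2C4 = 4.
3 is placed in row 3, so R3C1 = 4.
Cage a needs sum 13, which forces R4C1 = 2.
1 is placed in row 4, so R4C3 = 3.
Filled in: 1 3 4 2 / 3 2 1 4 / 4 1 2 3 / 2 4 3 1.

4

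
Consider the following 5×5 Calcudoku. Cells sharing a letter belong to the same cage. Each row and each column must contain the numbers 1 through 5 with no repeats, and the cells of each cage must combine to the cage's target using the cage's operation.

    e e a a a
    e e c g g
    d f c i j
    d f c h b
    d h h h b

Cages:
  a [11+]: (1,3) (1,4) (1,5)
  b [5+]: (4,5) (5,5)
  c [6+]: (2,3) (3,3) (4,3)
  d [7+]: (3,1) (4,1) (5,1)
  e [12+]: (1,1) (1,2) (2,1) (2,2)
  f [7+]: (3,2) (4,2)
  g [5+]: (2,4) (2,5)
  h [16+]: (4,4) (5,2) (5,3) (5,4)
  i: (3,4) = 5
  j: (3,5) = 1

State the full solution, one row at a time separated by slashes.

3 1 4 2 5 / 5 3 2 1 4 / 4 2 3 5 1 / 2 5 1 4 3 / 1 4 5 3 2

I is a freebie, so (3,4) = 5.
J is a freebie, so (3,5) = 1.
Column 4 now contains 5; hence (4,4) = 4.
Column 4 already has 4; hence (1,4) = 2.
The 4 cells of cage h must have sum 16; hence (5,4) = 3.
Row 5 already has 3; hence (5,5) = 2.
Column 4 already has 3, which forces (2,4) = 1.
Cage g needs two cells with sum 5; hence (2,5) = 4.
2 is placed in column 5, so (4,5) = 3.
The 3 cells of cage a must have sum 11; hence (1,3) = 4.
Column 5 already has 4, which forces (1,5) = 5.
Cage f needs two cells with sum 7, so (3,2) = 2.
Row 3 now contains 2, leaving (3,3) = 3.
3 is placed in row 4; hence (4,2) = 5.
Cage c has sum 6, which forces (4,3) = 1.
Column 2 already has 5; hence (5,2) = 4.
Column 3 now contains 4, so (5,3) = 5.
The 4 cells of cage e must have sum 12, leaving (1,1) = 3.
Cage e needs sum 12, which forces (1,2) = 1.
The 4 cells of cage e must have sum 12, leaving (2,1) = 5.
Column 2 already has 5, which forces (2,2) = 3.
Column 3 now contains 3, which forces (2,3) = 2.
Row 3 now contains 2; hence (3,1) = 4.
Row 4 already has 1, which forces (4,1) = 2.
4 is placed in row 5, which forces (5,1) = 1.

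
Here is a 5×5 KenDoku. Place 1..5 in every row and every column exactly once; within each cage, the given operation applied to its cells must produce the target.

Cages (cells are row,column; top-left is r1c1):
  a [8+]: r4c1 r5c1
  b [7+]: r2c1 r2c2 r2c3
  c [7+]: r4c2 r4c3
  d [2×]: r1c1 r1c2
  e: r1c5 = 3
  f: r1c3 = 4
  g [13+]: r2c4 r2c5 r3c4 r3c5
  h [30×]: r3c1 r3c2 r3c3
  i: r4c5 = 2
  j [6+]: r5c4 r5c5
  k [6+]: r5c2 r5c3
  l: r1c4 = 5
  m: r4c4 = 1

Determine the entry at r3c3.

Cage f is given, so r1c3 = 4.
L is a freebie, leaving r1c4 = 5.
Cage e is a single given cell, leaving r1c5 = 3.
Cage m is a single given cell, which forces r4c4 = 1.
Cage i is a single given cell, which forces r4c5 = 2.
The two cells of cage c must have sum 7, leaving r4c2 = 4.
The two cells of cage c must have sum 7, which forces r4c3 = 3.
Cage j's pair has sum 6, leaving r5c4 = 2.
Cage j needs two cells with sum 6, leaving r5c5 = 4.
The 3 cells of cage b must have sum 7, which forces r2c1 = 4.
Row 2 now contains 4, leaving r2c4 = 3.
Column 4 now contains 3, which forces r3c4 = 4.
Row 4 now contains 3, which forces r4c1 = 5.
Cage a needs two cells with sum 8; hence r5c1 = 3.
Column 1 now contains 3, leaving r3c1 = 2.
The 3 cells of cage h must have product 30, which forces r3c2 = 3.
Cage h has product 30, which forces r3c3 = 5.
Row 3 already has 5, which forces r3c5 = 1.
Column 3 already has 5, so r5c3 = 1.
Column 1 now contains 2, which forces r1c1 = 1.
The two cells of cage d must have product 2; hence r1c2 = 2.
Cage b has sum 7, leaving r2c2 = 1.
Column 3 now contains 1, leaving r2c3 = 2.
Column 5 already has 1, leaving r2c5 = 5.
Row 5 now contains 1; hence r5c2 = 5.
The full grid is 1 2 4 5 3 / 4 1 2 3 5 / 2 3 5 4 1 / 5 4 3 1 2 / 3 5 1 2 4.

5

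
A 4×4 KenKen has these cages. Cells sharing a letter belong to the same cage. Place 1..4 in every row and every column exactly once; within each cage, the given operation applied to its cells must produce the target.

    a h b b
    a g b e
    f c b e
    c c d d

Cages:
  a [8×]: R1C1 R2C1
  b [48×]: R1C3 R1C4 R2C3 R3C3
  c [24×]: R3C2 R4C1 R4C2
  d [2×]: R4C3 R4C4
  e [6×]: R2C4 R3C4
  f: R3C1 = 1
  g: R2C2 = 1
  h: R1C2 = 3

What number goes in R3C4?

3

H is a freebie, which forces R1C2 = 3.
Cage g is given, which forces R2C2 = 1.
Cage f is given, leaving R3C1 = 1.
Cage c has product 24, which forces R4C1 = 3.
In row 1, 1 can only go at R1C3, so R1C3 = 1.
The 4 cells of cage b must have product 48; hence R1C4 = 4.
Column 3 already has 1, which forces R4C3 = 2.
Cage d's pair has product 2; hence R4C4 = 1.
Row 1 now contains 4, which forces R1C1 = 2.
Cage a needs two cells with product 8; hence R2C1 = 4.
Row 2 now contains 4; hence R2C3 = 3.
3 is placed in row 2; hence R2C4 = 2.
Cage c has product 24, leaving R3C2 = 2.
Column 3 already has 3; hence R3C3 = 4.
2 is placed in column 4, so R3C4 = 3.
2 is placed in row 4, leaving R4C2 = 4.
The full grid is 2 3 1 4 / 4 1 3 2 / 1 2 4 3 / 3 4 2 1.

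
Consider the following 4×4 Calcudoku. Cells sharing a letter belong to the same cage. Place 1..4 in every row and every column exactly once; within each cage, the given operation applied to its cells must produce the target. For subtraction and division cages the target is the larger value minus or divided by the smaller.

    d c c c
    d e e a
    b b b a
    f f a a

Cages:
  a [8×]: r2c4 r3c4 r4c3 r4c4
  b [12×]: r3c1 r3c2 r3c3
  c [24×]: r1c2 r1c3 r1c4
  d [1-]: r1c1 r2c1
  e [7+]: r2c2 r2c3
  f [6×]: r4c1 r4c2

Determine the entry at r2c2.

3

Cage a needs product 8, which forces r4c3 = 1.
In row 1, 1 can only go at r1c1, so r1c1 = 1.
Cage d needs two cells with difference 1, which forces r2c1 = 2.
Cage b has product 12; hence r3c2 = 1.
Column 1 already has 2, leaving r4c1 = 3.
Row 4 now contains 3; hence r4c2 = 2.
Row 4 now contains 2, which forces r4c4 = 4.
Column 4 already has 4, which forces r2c4 = 1.
Column 1 already has 3; hence r3c1 = 4.
The 3 cells of cage b must have product 12, leaving r3c3 = 3.
Column 4 already has 4, which forces r3c4 = 2.
Cage c has product 24, leaving r1c2 = 4.
Cage c has product 24, which forces r1c3 = 2.
2 is placed in column 4, so r1c4 = 3.
Cage e's pair has sum 7, which forces r2c2 = 3.
Column 3 already has 3; hence r2c3 = 4.
The full grid is 1 4 2 3 / 2 3 4 1 / 4 1 3 2 / 3 2 1 4.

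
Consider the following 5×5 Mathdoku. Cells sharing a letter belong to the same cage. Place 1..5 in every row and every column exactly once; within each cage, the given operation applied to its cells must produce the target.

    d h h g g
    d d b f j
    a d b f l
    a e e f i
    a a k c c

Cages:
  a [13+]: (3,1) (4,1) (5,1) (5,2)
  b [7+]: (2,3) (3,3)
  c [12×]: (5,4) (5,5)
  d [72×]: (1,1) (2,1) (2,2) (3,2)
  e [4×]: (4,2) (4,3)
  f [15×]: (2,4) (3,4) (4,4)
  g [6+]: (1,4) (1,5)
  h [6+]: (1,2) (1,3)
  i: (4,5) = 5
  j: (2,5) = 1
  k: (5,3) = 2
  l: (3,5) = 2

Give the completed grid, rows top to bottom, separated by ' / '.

J is a freebie, leaving (2,5) = 1.
L is a freebie, so (3,5) = 2.
Cage i is given, leaving (4,5) = 5.
Cage k is a single given cell, so (5,3) = 2.
Cage g needs two cells with sum 6, so (1,4) = 2.
Column 5 now contains 5; hence (1,5) = 4.
Column 5 already has 4; hence (5,5) = 3.
4 is placed in row 1, which forces (1,1) = 3.
3 is placed in row 5, leaving (5,4) = 4.
Cage a needs sum 13, which forces (3,1) = 5.
Cage a has sum 13, which forces (4,1) = 2.
Cage a has sum 13; hence (5,1) = 1.
Cage a has sum 13, leaving (5,2) = 5.
Column 2 now contains 5, so (1,2) = 1.
Cage h needs two cells with sum 6, so (1,3) = 5.
Column 1 now contains 2, which forces (2,1) = 4.
The 4 cells of cage d must have product 72; hence (2,2) = 2.
Row 2 now contains 4; hence (2,3) = 3.
Cage f has product 15, leaving (2,4) = 5.
Cage d needs product 72; hence (3,2) = 3.
3 is placed in column 3, which forces (3,3) = 4.
Row 3 now contains 3, so (3,4) = 1.
Column 2 already has 1, so (4,2) = 4.
4 is placed in column 3, which forces (4,3) = 1.
1 is placed in column 4; hence (4,4) = 3.

3 1 5 2 4 / 4 2 3 5 1 / 5 3 4 1 2 / 2 4 1 3 5 / 1 5 2 4 3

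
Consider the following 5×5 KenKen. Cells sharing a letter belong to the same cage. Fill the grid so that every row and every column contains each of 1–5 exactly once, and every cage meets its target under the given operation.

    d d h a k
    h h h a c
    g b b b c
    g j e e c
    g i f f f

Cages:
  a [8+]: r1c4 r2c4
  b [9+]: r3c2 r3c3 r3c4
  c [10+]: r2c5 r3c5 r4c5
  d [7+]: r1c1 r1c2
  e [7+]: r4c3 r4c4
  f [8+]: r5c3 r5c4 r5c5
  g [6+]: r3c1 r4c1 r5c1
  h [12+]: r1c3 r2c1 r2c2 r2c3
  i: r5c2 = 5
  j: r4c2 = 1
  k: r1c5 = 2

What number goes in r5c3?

4

Cage k is given, leaving r1c5 = 2.
Cage j is given, which forces r4c2 = 1.
I is a freebie, which forces r5c2 = 5.
Row 1 needs a 1, and only r1c3 is open for it.
The only place for 5 in row 1 is r1c4.
Column 4 now contains 5, leaving r2c4 = 3.
The only place for 1 in row 2 is r2c5.
Cage f has sum 8, which forces r5c4 = 1.
The 3 cells of cage g must have sum 6; hence r3c1 = 1.
Row 3 needs a 5, and only r3c5 is open for it.
Column 5 now contains 5, which forces r4c5 = 4.
Column 5 now contains 4, so r5c5 = 3.
Cage g has sum 6, which forces r4c1 = 3.
The two cells of cage e must have sum 7, which forces r4c3 = 5.
Row 4 already has 4, leaving r4c4 = 2.
Row 5 already has 3; hence r5c1 = 2.
Row 5 already has 3; hence r5c3 = 4.
3 is placed in column 1, so r1c1 = 4.
Cage d's pair has sum 7, so r1c2 = 3.
Cage h has sum 12, so r2c1 = 5.
Cage h needs sum 12, so r2c2 = 4.
Column 3 now contains 4; hence r2c3 = 2.
Column 2 already has 3, which forces r3c2 = 2.
2 is placed in column 3, which forces r3c3 = 3.
2 is placed in column 4, so r3c4 = 4.
Filled in: 4 3 1 5 2 / 5 4 2 3 1 / 1 2 3 4 5 / 3 1 5 2 4 / 2 5 4 1 3.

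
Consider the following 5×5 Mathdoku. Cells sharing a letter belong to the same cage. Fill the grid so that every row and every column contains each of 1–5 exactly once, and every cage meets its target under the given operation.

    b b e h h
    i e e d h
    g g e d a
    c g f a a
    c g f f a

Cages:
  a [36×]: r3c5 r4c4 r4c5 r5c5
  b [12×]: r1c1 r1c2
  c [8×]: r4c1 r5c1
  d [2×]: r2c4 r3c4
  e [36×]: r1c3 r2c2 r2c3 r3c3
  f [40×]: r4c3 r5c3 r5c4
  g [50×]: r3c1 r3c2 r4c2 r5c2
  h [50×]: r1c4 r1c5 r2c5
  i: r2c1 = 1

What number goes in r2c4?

2

Cage h needs product 50; hence r1c4 = 5.
Cage h has product 50, which forces r1c5 = 2.
I is a freebie; hence r2c1 = 1.
Cage e needs product 36, which forces r2c2 = 3.
Row 2 already has 1, which forces r2c3 = 4.
Row 2 already has 1, leaving r2c4 = 2.
The 3 cells of cage h must have product 50; hence r2c5 = 5.
The 4 cells of cage g must have product 50; hence r3c1 = 5.
2 is placed in column 4, so r3c4 = 1.
Cage a has product 36, which forces r4c4 = 3.
2 is placed in column 4; hence r5c4 = 4.
Cage b's pair has product 12; hence r1c1 = 3.
Column 2 now contains 3; hence r1c2 = 4.
Cage e needs product 36; hence r1c3 = 1.
Row 3 already has 1, leaving r3c2 = 2.
Row 3 already has 1; hence r3c3 = 3.
3 is placed in row 3; hence r3c5 = 4.
The two cells of cage c must have product 8; hence r4c1 = 4.
4 is placed in column 5, so r4c5 = 1.
Row 5 now contains 4, so r5c1 = 2.
Row 5 already has 2, so r5c3 = 5.
1 is placed in column 5, which forces r5c5 = 3.
Row 4 now contains 1; hence r4c2 = 5.
5 is placed in column 3, so r4c3 = 2.
Row 5 already has 5, leaving r5c2 = 1.
The full grid is 3 4 1 5 2 / 1 3 4 2 5 / 5 2 3 1 4 / 4 5 2 3 1 / 2 1 5 4 3.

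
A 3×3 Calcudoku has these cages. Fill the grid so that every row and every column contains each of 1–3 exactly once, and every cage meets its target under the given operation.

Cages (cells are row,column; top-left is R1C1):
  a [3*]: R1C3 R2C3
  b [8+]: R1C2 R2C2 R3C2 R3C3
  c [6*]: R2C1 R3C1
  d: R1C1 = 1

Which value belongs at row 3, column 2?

1

Cage d is a single given cell, leaving R1C1 = 1.
Row 1 now contains 1, so R1C3 = 3.
Column 3 now contains 3, which forces R2C3 = 1.
Cage b needs sum 8, so R3C3 = 2.
3 is placed in row 1, which forces R1C2 = 2.
Cage c needs two cells with product 6; hence R2C1 = 2.
Cage b needs sum 8, leaving R2C2 = 3.
Row 3 now contains 2; hence R3C1 = 3.
Cage b needs sum 8, which forces R3C2 = 1.
Filled in: 1 2 3 / 2 3 1 / 3 1 2.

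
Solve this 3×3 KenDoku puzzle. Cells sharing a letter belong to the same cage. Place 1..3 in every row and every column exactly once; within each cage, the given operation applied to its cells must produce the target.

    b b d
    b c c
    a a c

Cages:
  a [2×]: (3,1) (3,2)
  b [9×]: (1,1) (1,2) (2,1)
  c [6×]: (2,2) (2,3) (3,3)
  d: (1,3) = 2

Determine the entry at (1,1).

Cage b has product 9, leaving (1,1) = 1.
Cage b has product 9, leaving (1,2) = 3.
Cage d is given, which forces (1,3) = 2.
Cage b has product 9, leaving (2,1) = 3.
3 is placed in row 2, leaving (2,3) = 1.
1 is placed in column 1, so (3,1) = 2.
Row 3 already has 2, which forces (3,2) = 1.
1 is placed in column 3, which forces (3,3) = 3.
Row 2 now contains 1; hence (2,2) = 2.
Filled in: 1 3 2 / 3 2 1 / 2 1 3.

1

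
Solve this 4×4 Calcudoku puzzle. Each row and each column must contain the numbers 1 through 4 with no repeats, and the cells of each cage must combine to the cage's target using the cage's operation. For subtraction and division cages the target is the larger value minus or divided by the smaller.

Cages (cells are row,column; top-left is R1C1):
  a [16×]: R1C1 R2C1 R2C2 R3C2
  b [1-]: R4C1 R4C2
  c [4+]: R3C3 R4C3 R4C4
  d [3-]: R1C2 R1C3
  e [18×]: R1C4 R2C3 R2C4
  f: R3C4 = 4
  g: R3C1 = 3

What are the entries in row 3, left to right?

The 3 cells of cage e must have product 18, so R1C4 = 3.
The 3 cells of cage e must have product 18, so R2C3 = 3.
The 3 cells of cage e must have product 18, which forces R2C4 = 2.
Cage g is a single given cell, which forces R3C1 = 3.
Cage c needs sum 4, leaving R3C3 = 1.
Cage f is given; hence R3C4 = 4.
Cage c has sum 4, leaving R4C3 = 2.
Cage c needs sum 4, so R4C4 = 1.
The 4 cells of cage a must have product 16, so R1C1 = 2.
Cage d's pair has difference 3, which forces R1C2 = 1.
Column 3 already has 1, so R1C3 = 4.
Column 2 now contains 1; hence R2C2 = 4.
Row 3 already has 4; hence R3C2 = 2.
1 is placed in row 4; hence R4C1 = 4.
Cage b needs two cells with difference 1, so R4C2 = 3.
Row 2 now contains 4, leaving R2C1 = 1.
Filled in: 2 1 4 3 / 1 4 3 2 / 3 2 1 4 / 4 3 2 1.

3 2 1 4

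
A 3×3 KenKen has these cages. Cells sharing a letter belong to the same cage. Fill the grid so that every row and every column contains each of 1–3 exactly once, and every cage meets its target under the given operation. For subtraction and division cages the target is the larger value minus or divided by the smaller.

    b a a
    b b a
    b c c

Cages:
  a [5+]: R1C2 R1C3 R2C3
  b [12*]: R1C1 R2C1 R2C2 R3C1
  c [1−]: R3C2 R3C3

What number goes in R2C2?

The 4 cells of cage b must have product 12, leaving R2C2 = 2.
2 is placed in row 2; hence R2C3 = 1.
2 is placed in column 2, so R1C2 = 1.
Column 3 already has 1; hence R1C3 = 3.
Row 2 already has 1; hence R2C1 = 3.
Column 2 already has 1, which forces R3C2 = 3.
The two cells of cage c must have difference 1; hence R3C3 = 2.
Row 1 now contains 1; hence R1C1 = 2.
Row 3 already has 2, leaving R3C1 = 1.
Completed grid: 2 1 3 / 3 2 1 / 1 3 2.

2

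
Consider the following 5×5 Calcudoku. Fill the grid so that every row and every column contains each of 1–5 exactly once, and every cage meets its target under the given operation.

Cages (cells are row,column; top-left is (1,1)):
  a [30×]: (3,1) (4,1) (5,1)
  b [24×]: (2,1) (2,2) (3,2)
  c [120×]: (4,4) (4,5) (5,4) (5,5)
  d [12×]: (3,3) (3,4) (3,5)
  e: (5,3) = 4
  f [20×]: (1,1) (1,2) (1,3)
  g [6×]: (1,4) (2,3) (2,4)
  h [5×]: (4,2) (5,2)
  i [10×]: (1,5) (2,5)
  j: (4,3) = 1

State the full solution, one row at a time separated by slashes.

1 4 5 3 2 / 4 3 2 1 5 / 5 2 3 4 1 / 3 5 1 2 4 / 2 1 4 5 3

Cage j is a single given cell, leaving (4,3) = 1.
Cage e is a single given cell, which forces (5,3) = 4.
4 is placed in column 3, leaving (1,3) = 5.
Row 1 now contains 5; hence (1,5) = 2.
2 is placed in column 5, leaving (2,5) = 5.
4 is placed in column 3, which forces (3,3) = 3.
1 is placed in row 4, leaving (4,2) = 5.
Cage h needs two cells with product 5; hence (5,2) = 1.
5 is placed in column 5, which forces (5,5) = 3.
Cage f needs product 20, so (1,1) = 1.
1 is placed in column 2; hence (1,2) = 4.
1 is placed in row 1; hence (1,4) = 3.
Column 3 already has 3, leaving (2,3) = 2.
Column 4 now contains 3, so (2,4) = 1.
4 is placed in column 2, which forces (3,2) = 2.
Column 4 now contains 1, leaving (3,4) = 4.
Row 3 already has 4; hence (3,5) = 1.
Cage a needs product 30; hence (4,1) = 3.
The 4 cells of cage c must have product 120, which forces (4,4) = 2.
3 is placed in column 5, so (4,5) = 4.
Cage c has product 120, leaving (5,4) = 5.
3 is placed in column 1, so (2,1) = 4.
2 is placed in row 2; hence (2,2) = 3.
Row 3 already has 2; hence (3,1) = 5.
Row 5 now contains 5, so (5,1) = 2.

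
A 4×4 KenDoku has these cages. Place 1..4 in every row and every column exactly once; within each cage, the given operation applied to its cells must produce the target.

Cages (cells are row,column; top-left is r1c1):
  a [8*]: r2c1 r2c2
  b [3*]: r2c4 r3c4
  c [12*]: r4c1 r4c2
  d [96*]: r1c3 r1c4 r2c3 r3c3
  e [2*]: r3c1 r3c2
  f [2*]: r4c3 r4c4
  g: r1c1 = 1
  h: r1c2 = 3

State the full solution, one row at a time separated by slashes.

1 3 2 4 / 4 2 3 1 / 2 1 4 3 / 3 4 1 2

Cage g is a single given cell; hence r1c1 = 1.
H is a freebie, leaving r1c2 = 3.
3 is placed in row 1, leaving r1c3 = 2.
Cage d needs product 96, so r1c4 = 4.
1 is placed in column 1, so r3c1 = 2.
2 is placed in row 3, so r3c2 = 1.
1 is placed in row 3, so r3c4 = 3.
Column 2 already has 3; hence r4c2 = 4.
Column 3 now contains 2, so r4c3 = 1.
1 is placed in row 4; hence r4c4 = 2.
Column 1 already has 2, which forces r2c1 = 4.
Column 2 already has 4; hence r2c2 = 2.
Cage d has product 96, leaving r2c3 = 3.
3 is placed in column 4, which forces r2c4 = 1.
3 is placed in row 3, which forces r3c3 = 4.
4 is placed in row 4, leaving r4c1 = 3.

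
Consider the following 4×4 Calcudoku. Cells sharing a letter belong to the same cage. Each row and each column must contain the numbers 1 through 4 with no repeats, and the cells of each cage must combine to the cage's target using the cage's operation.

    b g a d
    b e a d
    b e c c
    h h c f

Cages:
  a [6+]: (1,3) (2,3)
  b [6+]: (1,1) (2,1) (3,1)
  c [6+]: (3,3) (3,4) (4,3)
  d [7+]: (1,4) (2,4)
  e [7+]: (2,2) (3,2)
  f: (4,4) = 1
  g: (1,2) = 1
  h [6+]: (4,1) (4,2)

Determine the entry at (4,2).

2

Cage g is a single given cell, which forces (1,2) = 1.
F is a freebie, which forces (4,4) = 1.
Cage c has sum 6, which forces (3,3) = 1.
Cage b has sum 6; hence (2,1) = 1.
In row 2, 2 can only go at (2,3), so (2,3) = 2.
2 is placed in column 3, leaving (1,3) = 4.
4 is placed in row 1, which forces (1,4) = 3.
3 is placed in column 4, which forces (2,4) = 4.
Cage c needs sum 6; hence (3,4) = 2.
2 is placed in column 3, which forces (4,3) = 3.
Row 1 already has 3, leaving (1,1) = 2.
Row 2 already has 4, so (2,2) = 3.
Row 3 already has 2, which forces (3,1) = 3.
Cage e's pair has sum 7, leaving (3,2) = 4.
2 is placed in column 1; hence (4,1) = 4.
Column 2 now contains 4; hence (4,2) = 2.
Completed grid: 2 1 4 3 / 1 3 2 4 / 3 4 1 2 / 4 2 3 1.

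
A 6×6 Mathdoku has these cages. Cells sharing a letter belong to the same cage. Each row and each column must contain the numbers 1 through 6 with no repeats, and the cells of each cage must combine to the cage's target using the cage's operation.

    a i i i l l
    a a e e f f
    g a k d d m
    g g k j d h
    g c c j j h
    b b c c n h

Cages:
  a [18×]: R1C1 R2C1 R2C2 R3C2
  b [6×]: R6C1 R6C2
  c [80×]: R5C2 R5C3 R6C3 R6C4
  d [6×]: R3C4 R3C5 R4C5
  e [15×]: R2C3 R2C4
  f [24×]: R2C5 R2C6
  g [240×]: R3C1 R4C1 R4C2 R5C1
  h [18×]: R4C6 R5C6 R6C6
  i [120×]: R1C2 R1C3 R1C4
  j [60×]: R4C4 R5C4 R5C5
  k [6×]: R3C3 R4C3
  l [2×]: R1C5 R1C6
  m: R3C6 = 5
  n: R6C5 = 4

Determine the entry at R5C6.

M is a freebie, so R3C6 = 5.
Cage n is given; hence R6C5 = 4.
Column 5 already has 4, which forces R2C5 = 6.
The two cells of cage f must have product 24, which forces R2C6 = 4.
The only place for 3 in row 1 is R1C1.
In row 3, 4 can only go at R3C1, so R3C1 = 4.
The only place for 6 in row 3 is R3C3.
The two cells of cage k must have product 6, which forces R4C3 = 1.
In row 4, 4 can only go at R4C4, so R4C4 = 4.
In row 5, 1 can only go at R5C6, so R5C6 = 1.
Cage l's pair has product 2; hence R1C5 = 1.
Column 6 now contains 1, so R1C6 = 2.
Cage d needs product 6, leaving R3C4 = 1.
Row 5 needs a 6, and only R5C1 is open for it.
Row 4 needs a 6, and only R4C6 is open for it.
6 is placed in column 6, so R6C6 = 3.
Cage b needs two cells with product 6, so R6C1 = 1.
3 is placed in row 6, which forces R6C2 = 6.
Cage i needs product 120, so R1C4 = 6.
Column 1 already has 1, so R2C1 = 2.
Cage a has product 18, so R2C2 = 1.
Cage a needs product 18, which forces R3C2 = 3.
3 is placed in row 3, leaving R3C5 = 2.
Column 1 already has 2, leaving R4C1 = 5.
Row 4 already has 5, so R4C2 = 2.
Column 5 already has 2, leaving R4C5 = 3.
2 is placed in column 2, leaving R5C2 = 4.
4 is placed in row 5, which forces R5C3 = 2.
Column 5 already has 3, leaving R5C5 = 5.
2 is placed in column 3, leaving R6C3 = 5.
Row 6 now contains 5, so R6C4 = 2.
Column 2 already has 4, so R1C2 = 5.
Column 3 now contains 5, so R1C3 = 4.
Column 3 now contains 5, leaving R2C3 = 3.
The two cells of cage e must have product 15, leaving R2C4 = 5.
5 is placed in row 5, so R5C4 = 3.
The full grid is 3 5 4 6 1 2 / 2 1 3 5 6 4 / 4 3 6 1 2 5 / 5 2 1 4 3 6 / 6 4 2 3 5 1 / 1 6 5 2 4 3.

1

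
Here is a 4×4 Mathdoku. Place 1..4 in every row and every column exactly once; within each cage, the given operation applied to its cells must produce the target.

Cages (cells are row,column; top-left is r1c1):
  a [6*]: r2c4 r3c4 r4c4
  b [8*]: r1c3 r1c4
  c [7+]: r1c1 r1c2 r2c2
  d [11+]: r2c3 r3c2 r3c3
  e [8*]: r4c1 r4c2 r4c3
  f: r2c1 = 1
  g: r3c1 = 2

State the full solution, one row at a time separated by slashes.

Cage f is given, so r2c1 = 1.
Cage d has sum 11, which forces r2c3 = 4.
Cage g is given, leaving r3c1 = 2.
The 3 cells of cage d must have sum 11; hence r3c2 = 4.
The 3 cells of cage d must have sum 11, so r3c3 = 3.
3 is placed in row 3, so r3c4 = 1.
Column 1 already has 2, leaving r4c1 = 4.
Column 1 now contains 4, leaving r1c1 = 3.
Cage c has sum 7, so r1c2 = 1.
4 is placed in column 3, so r1c3 = 2.
The two cells of cage b must have product 8, leaving r1c4 = 4.
Cage c has sum 7; hence r2c2 = 3.
Row 2 now contains 3, leaving r2c4 = 2.
Column 2 now contains 1, leaving r4c2 = 2.
Column 3 already has 2; hence r4c3 = 1.
Column 4 already has 2, which forces r4c4 = 3.

3 1 2 4 / 1 3 4 2 / 2 4 3 1 / 4 2 1 3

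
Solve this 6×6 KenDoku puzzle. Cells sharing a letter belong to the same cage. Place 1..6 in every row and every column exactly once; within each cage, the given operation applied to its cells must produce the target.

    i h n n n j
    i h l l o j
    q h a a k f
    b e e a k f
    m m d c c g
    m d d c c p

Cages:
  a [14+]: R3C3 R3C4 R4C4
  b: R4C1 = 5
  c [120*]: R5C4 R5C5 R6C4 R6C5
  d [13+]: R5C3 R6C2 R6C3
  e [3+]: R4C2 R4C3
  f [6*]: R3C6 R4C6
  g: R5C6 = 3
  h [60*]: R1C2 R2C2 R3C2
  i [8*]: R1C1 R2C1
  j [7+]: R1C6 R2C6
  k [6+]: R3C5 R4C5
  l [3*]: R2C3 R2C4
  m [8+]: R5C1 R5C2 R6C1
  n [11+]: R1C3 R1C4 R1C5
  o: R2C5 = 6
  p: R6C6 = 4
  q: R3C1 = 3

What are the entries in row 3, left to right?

3 4 6 5 2 1

Cage o is a single given cell, leaving R2C5 = 6.
Cage q is a single given cell, which forces R3C1 = 3.
Cage b is a single given cell, which forces R4C1 = 5.
Cage g is given; hence R5C6 = 3.
Cage p is a single given cell; hence R6C6 = 4.
The only place for 1 in row 3 is R3C6.
1 is placed in column 6; hence R4C6 = 6.
Row 4 needs a 3, and only R4C4 is open for it.
Cage l's pair has product 3; hence R2C3 = 3.
Column 4 now contains 3, so R2C4 = 1.
The only place for 4 in row 4 is R4C5.
The two cells of cage k must have sum 6, leaving R3C5 = 2.
Cage c has product 120, leaving R5C4 = 4.
Row 1 needs a 1, and only R1C5 is open for it.
Cage n has sum 11, so R1C3 = 4.
Cage n needs sum 11; hence R1C4 = 6.
Column 4 now contains 6; hence R3C4 = 5.
Column 5 already has 1; hence R5C5 = 5.
The 4 cells of cage c must have product 120; hence R6C4 = 2.
Cage c has product 120, leaving R6C5 = 3.
4 is placed in row 1, which forces R1C1 = 2.
2 is placed in row 1, which forces R1C6 = 5.
Cage i's pair has product 8, leaving R2C1 = 4.
Column 6 now contains 5; hence R2C6 = 2.
Row 3 now contains 5, leaving R3C3 = 6.
Cage m needs sum 8, leaving R5C1 = 6.
Row 5 already has 5; hence R5C2 = 1.
6 is placed in column 3; hence R5C3 = 2.
2 is placed in row 6; hence R6C1 = 1.
1 is placed in row 6, leaving R6C3 = 5.
Row 1 now contains 5, leaving R1C2 = 3.
Row 2 now contains 2; hence R2C2 = 5.
6 is placed in row 3, so R3C2 = 4.
1 is placed in column 2, so R4C2 = 2.
Column 3 now contains 2, so R4C3 = 1.
5 is placed in row 6; hence R6C2 = 6.
Filled in: 2 3 4 6 1 5 / 4 5 3 1 6 2 / 3 4 6 5 2 1 / 5 2 1 3 4 6 / 6 1 2 4 5 3 / 1 6 5 2 3 4.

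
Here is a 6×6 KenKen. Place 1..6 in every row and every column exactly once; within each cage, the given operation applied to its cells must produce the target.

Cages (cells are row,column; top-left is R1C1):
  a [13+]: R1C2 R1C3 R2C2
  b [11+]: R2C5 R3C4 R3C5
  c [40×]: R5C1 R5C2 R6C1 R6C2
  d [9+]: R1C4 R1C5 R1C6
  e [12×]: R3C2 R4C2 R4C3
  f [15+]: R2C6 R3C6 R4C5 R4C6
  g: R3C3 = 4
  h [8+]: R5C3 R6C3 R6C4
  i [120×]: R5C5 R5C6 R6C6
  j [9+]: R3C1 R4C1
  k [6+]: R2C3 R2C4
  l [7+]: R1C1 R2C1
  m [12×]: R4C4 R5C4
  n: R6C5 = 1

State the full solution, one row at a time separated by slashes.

Cage g is given, which forces R3C3 = 4.
N is a freebie, leaving R6C5 = 1.
Row 6 needs a 6, and only R6C6 is open for it.
Row 5 needs a 6, and only R5C4 is open for it.
Cage m needs two cells with product 12; hence R4C4 = 2.
Row 5 needs a 3, and only R5C3 is open for it.
Column 3 already has 3, so R6C3 = 2.
Cage h needs sum 8, so R6C4 = 3.
Cage b needs sum 11; hence R2C5 = 4.
Column 5 now contains 4, which forces R5C5 = 5.
5 is placed in row 5, which forces R5C6 = 4.
Cage f has sum 15, leaving R4C5 = 6.
The 3 cells of cage e must have product 12, so R3C2 = 3.
Cage b needs sum 11, leaving R3C4 = 5.
6 is placed in column 5, so R3C5 = 2.
5 is placed in row 3, so R3C6 = 1.
Cage e has product 12; hence R4C2 = 4.
Row 4 now contains 6, leaving R4C3 = 1.
Column 2 now contains 4; hence R6C2 = 5.
Column 5 already has 2, so R1C5 = 3.
Column 3 now contains 1, which forces R2C3 = 5.
5 is placed in column 4, which forces R2C4 = 1.
5 is placed in row 2, leaving R2C6 = 3.
5 is placed in row 3, which forces R3C1 = 6.
Row 4 now contains 4; hence R4C1 = 3.
3 is placed in column 6, leaving R4C6 = 5.
Row 6 now contains 5, so R6C1 = 4.
Cage l's pair has sum 7, so R1C1 = 5.
Cage a has sum 13; hence R1C2 = 1.
Column 3 now contains 5, so R1C3 = 6.
Column 4 now contains 1; hence R1C4 = 4.
5 is placed in column 6, so R1C6 = 2.
6 is placed in column 1, so R2C1 = 2.
The 3 cells of cage a must have sum 13, which forces R2C2 = 6.
Column 1 already has 2, so R5C1 = 1.
Column 2 already has 1, so R5C2 = 2.

5 1 6 4 3 2 / 2 6 5 1 4 3 / 6 3 4 5 2 1 / 3 4 1 2 6 5 / 1 2 3 6 5 4 / 4 5 2 3 1 6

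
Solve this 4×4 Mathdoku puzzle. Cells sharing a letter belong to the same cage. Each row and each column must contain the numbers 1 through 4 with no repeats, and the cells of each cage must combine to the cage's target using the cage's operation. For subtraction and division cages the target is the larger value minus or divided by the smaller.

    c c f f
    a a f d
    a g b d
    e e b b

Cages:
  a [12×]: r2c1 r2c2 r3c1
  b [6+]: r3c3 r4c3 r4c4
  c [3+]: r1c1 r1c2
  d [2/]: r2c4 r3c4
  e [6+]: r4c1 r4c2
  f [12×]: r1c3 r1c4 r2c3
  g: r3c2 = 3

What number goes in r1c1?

Cage g is given, so r3c2 = 3.
Cage a needs product 12, leaving r2c1 = 3.
The 3 cells of cage f must have product 12; hence r2c3 = 1.
Cage b needs sum 6, which forces r3c3 = 2.
1 is placed in column 3, which forces r4c3 = 3.
Row 4 now contains 3, which forces r4c4 = 1.
Column 3 now contains 3, so r1c3 = 4.
Cage f has product 12, leaving r1c4 = 3.
Cage a has product 12; hence r2c2 = 4.
Cage d needs two cells with quotient 2, so r2c4 = 2.
Cage a needs product 12, which forces r3c1 = 1.
Column 4 now contains 1, so r3c4 = 4.
4 is placed in column 2; hence r4c2 = 2.
1 is placed in column 1, so r1c1 = 2.
Column 2 already has 2, so r1c2 = 1.
2 is placed in row 4; hence r4c1 = 4.
The full grid is 2 1 4 3 / 3 4 1 2 / 1 3 2 4 / 4 2 3 1.

2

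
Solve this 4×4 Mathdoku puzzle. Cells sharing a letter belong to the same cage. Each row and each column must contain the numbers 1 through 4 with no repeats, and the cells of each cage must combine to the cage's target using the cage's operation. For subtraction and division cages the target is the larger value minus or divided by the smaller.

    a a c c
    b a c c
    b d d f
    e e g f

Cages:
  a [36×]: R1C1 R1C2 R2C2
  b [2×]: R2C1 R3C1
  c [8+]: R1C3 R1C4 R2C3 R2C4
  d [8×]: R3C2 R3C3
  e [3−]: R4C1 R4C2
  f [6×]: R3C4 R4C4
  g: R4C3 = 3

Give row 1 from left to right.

3 4 2 1

The 3 cells of cage a must have product 36, so R1C1 = 3.
Cage a has product 36; hence R1C2 = 4.
Cage a has product 36; hence R2C2 = 3.
4 is placed in column 2, which forces R3C2 = 2.
2 is placed in row 3, so R3C3 = 4.
2 is placed in row 3, leaving R3C4 = 3.
4 is placed in column 2; hence R4C2 = 1.
Cage g is a single given cell; hence R4C3 = 3.
Column 4 now contains 3, so R4C4 = 2.
Cage c has sum 8; hence R1C3 = 2.
Column 4 already has 2, so R1C4 = 1.
Cage b needs two cells with product 2, leaving R2C1 = 2.
The 4 cells of cage c must have sum 8, so R2C3 = 1.
The 4 cells of cage c must have sum 8, which forces R2C4 = 4.
2 is placed in row 3, which forces R3C1 = 1.
Row 4 now contains 1, leaving R4C1 = 4.
Completed grid: 3 4 2 1 / 2 3 1 4 / 1 2 4 3 / 4 1 3 2.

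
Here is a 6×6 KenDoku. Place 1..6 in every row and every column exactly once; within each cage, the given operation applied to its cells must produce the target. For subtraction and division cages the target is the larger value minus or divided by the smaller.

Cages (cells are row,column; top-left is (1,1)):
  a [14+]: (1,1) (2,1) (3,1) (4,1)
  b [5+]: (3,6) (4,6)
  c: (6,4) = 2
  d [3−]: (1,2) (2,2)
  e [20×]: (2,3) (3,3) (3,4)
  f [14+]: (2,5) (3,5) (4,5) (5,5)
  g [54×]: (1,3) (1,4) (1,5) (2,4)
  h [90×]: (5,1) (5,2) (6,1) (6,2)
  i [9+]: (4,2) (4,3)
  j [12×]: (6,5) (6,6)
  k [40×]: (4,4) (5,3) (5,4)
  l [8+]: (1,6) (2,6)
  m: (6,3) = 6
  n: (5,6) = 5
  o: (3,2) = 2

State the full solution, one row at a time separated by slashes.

Cage g needs product 54, so (2,4) = 3.
Cage o is given, so (3,2) = 2.
N is a freebie, leaving (5,6) = 5.
M is a freebie, so (6,3) = 6.
C is a freebie; hence (6,4) = 2.
Cage k has product 40, which forces (4,4) = 5.
Cage k has product 40; hence (5,3) = 2.
2 is placed in column 4; hence (5,4) = 4.
4 is placed in column 4, which forces (3,4) = 1.
The two cells of cage i must have sum 9, leaving (4,2) = 6.
The two cells of cage i must have sum 9, leaving (4,3) = 3.
Column 3 now contains 3; hence (1,3) = 1.
Column 4 now contains 1; hence (1,4) = 6.
Cage g needs product 54, so (1,5) = 3.
6 is placed in row 1, so (1,6) = 2.
Column 6 now contains 2, so (2,6) = 6.
Column 6 now contains 2, leaving (4,6) = 1.
Cage h has product 90, leaving (5,1) = 6.
6 is placed in row 5, leaving (5,5) = 1.
Column 5 already has 3, leaving (6,5) = 4.
4 is placed in row 6; hence (6,6) = 3.
Row 1 now contains 1, leaving (1,2) = 4.
Cage d needs two cells with difference 3; hence (2,2) = 1.
The 4 cells of cage f must have sum 14; hence (2,5) = 5.
The 4 cells of cage a must have sum 14, so (3,1) = 3.
Cage f needs sum 14, which forces (3,5) = 6.
Column 6 now contains 3, which forces (3,6) = 4.
Column 5 already has 4; hence (4,5) = 2.
1 is placed in row 5, which forces (5,2) = 3.
1 is placed in column 2, which forces (6,2) = 5.
Row 1 already has 4, leaving (1,1) = 5.
The 4 cells of cage a must have sum 14, so (2,1) = 2.
5 is placed in row 2, so (2,3) = 4.
Row 3 already has 4; hence (3,3) = 5.
Row 4 already has 2, so (4,1) = 4.
Row 6 already has 5, which forces (6,1) = 1.

5 4 1 6 3 2 / 2 1 4 3 5 6 / 3 2 5 1 6 4 / 4 6 3 5 2 1 / 6 3 2 4 1 5 / 1 5 6 2 4 3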